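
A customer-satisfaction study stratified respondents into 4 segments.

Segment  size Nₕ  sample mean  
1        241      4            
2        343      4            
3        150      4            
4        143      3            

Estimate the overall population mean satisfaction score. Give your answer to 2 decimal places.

x̄_st = (Σ Nₕx̄ₕ) / (Σ Nₕ) = (241·4 + 343·4 + 150·4 + 143·3) / 877
= 3365 / 877 = 3.8369... → 3.84.

3.84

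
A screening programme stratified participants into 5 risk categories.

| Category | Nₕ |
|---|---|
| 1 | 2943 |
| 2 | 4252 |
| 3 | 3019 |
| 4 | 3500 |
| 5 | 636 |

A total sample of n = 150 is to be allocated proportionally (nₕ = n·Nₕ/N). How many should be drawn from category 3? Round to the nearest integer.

32

N = 2943 + 4252 + 3019 + 3500 + 636 = 14350.
n_3 = 150·3019/14350 = 31.557... → 32.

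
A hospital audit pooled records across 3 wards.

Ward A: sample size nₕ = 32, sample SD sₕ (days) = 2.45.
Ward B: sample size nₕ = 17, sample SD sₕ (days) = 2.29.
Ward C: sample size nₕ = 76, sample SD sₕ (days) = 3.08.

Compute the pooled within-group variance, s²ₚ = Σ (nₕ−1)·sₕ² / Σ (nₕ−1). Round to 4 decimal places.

Degrees of freedom: 31 + 16 + 75 = 122.
Σ(nₕ−1)sₕ² = 31·6.0025 + 16·5.2441 + 75·9.4864 = 981.4631.
s²ₚ = 981.4631 / 122 = 8.044780... → 8.0448.

8.0448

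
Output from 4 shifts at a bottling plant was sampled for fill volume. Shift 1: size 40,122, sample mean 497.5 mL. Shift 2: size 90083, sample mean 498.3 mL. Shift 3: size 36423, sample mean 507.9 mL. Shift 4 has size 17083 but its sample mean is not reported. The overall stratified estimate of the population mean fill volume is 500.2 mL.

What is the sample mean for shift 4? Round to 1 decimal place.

500.1

N = 40122 + 90083 + 36423 + 17083 = 183711.
Overall total = μ·N = 500.2·183711 = 91892242.2.
Subtract the known strata: 40122·497.5 + 90083·498.3 + 36423·507.9 = 83348295.6.
Remaining total for shift 4: 91892242.2 − 83348295.6 = 8543946.6.
Divide by its size: 8543946.6 / 17083 = 500.143... → 500.1.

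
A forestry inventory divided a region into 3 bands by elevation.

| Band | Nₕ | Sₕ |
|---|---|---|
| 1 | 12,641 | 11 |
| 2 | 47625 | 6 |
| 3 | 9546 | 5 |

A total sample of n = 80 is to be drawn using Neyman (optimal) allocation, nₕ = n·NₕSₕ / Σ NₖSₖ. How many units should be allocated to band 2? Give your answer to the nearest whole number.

Σ NₕSₕ = 12641·11 + 47625·6 + 9546·5 = 472531.
Share for 2: 285750/472531 = 0.60472.
n_2 = 80 × 0.60472 = 48.378... → 48.

48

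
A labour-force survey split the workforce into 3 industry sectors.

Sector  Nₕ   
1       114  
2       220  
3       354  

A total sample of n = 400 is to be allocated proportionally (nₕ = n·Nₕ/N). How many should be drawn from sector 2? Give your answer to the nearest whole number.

Share of sector 2 = 220/688 = 0.31977.
Allocate 400 × 0.31977 = 127.907... → 128.

128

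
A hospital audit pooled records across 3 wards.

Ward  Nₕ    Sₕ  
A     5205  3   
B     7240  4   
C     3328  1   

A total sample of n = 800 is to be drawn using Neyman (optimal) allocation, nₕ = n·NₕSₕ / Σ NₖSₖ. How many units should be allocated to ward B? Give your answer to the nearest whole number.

484

A: NₕSₕ = 5205·3 = 15615
B: NₕSₕ = 7240·4 = 28960
C: NₕSₕ = 3328·1 = 3328
Σ NₕSₕ = 47903.
n_B = 800·28960/47903 = 483.644... → 484.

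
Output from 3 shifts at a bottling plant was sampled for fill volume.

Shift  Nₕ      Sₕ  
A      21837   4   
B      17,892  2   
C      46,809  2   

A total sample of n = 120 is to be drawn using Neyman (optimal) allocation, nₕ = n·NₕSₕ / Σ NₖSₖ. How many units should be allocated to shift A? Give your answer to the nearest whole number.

Σ NₕSₕ = 21837·4 + 17892·2 + 46809·2 = 216750.
Share for A: 87348/216750 = 0.40299.
n_A = 120 × 0.40299 = 48.359... → 48.

48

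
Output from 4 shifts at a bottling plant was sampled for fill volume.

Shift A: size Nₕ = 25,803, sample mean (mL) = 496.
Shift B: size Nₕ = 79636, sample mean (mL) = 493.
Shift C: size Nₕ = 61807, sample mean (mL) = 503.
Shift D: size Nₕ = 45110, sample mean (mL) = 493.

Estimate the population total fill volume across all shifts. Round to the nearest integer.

A: 25803·496 = 12798288
B: 79636·493 = 39260548
C: 61807·503 = 31088921
D: 45110·493 = 22239230
τ̂ = Σ Nₕx̄ₕ = 105386987.

105386987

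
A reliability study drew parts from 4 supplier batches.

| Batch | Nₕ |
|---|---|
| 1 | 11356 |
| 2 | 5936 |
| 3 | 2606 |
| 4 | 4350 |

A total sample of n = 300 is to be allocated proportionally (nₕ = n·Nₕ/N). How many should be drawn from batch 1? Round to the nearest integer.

Share of batch 1 = 11356/24248 = 0.46833.
Allocate 300 × 0.46833 = 140.498... → 140.

140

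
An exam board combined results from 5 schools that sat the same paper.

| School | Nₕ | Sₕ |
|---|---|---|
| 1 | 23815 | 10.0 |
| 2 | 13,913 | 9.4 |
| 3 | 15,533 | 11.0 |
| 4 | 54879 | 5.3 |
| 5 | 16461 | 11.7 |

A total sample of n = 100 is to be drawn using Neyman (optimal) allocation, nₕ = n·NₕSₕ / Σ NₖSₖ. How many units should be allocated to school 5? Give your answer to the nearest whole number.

19

Σ NₕSₕ = 23815·10.0 + 13913·9.4 + 15533·11.0 + 54879·5.3 + 16461·11.7 = 1023247.6.
Share for 5: 192593.7/1023247.6 = 0.18822.
n_5 = 100 × 0.18822 = 18.822... → 19.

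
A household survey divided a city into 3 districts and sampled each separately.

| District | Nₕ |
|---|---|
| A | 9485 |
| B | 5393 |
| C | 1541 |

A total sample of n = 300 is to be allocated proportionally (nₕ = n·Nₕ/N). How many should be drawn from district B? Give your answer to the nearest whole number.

N = 9485 + 5393 + 1541 = 16419.
n_B = 300·5393/16419 = 98.538... → 99.

99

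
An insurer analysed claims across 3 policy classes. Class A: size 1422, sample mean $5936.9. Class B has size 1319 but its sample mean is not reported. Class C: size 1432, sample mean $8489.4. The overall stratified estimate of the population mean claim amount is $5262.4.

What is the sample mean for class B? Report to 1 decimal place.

Σ Nₕx̄ₕ = N·μ, so 1319·x̄_B = 4173·5262.4 − (1422·5936.9 + 1432·8489.4).
= 21959995.2 − 20599092.6 = 1360902.6.
x̄_B = 1360902.6 / 1319 = 1031.768... → 1031.8.

1031.8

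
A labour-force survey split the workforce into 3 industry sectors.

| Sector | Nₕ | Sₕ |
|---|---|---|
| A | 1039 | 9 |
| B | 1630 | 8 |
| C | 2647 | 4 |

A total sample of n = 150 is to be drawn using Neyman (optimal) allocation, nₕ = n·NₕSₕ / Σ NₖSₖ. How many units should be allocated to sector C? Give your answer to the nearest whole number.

Σ NₕSₕ = 1039·9 + 1630·8 + 2647·4 = 32979.
Share for C: 10588/32979 = 0.32105.
n_C = 150 × 0.32105 = 48.158... → 48.

48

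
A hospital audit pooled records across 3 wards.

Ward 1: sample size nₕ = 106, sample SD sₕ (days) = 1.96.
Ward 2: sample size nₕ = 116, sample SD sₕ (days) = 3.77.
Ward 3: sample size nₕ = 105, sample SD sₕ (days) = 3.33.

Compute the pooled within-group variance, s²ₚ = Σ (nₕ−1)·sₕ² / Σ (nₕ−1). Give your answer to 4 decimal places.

9.8491

Degrees of freedom: 105 + 115 + 104 = 324.
Σ(nₕ−1)sₕ² = 105·3.8416 + 115·14.2129 + 104·11.0889 = 3191.0971.
s²ₚ = 3191.0971 / 324 = 9.849065... → 9.8491.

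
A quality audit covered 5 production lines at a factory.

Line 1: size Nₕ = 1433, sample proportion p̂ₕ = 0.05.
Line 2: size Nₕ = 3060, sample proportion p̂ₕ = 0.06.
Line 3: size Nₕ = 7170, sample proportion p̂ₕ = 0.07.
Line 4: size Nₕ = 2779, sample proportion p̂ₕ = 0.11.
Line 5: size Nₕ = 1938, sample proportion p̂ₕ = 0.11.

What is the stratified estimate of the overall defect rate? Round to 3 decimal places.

0.078

N = 1433 + 3060 + 7170 + 2779 + 1938 = 16380.
Overall proportion = Σ (Nₕ/N)·p̂ₕ.
Σ Nₕp̂ₕ = 71.65 + 183.6 + 501.9 + 305.69 + 213.18 = 1276.02.
1276.02 / 16380 = 0.07790... → 0.078.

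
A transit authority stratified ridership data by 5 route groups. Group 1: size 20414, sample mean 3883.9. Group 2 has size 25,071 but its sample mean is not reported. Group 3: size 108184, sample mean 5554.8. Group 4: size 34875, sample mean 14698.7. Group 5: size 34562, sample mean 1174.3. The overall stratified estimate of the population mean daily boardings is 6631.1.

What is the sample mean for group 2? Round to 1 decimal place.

Σ Nₕx̄ₕ = N·μ, so 25071·x̄_2 = 223106·6631.1 − (20414·3883.9 + 108184·5554.8 + 34875·14698.7 + 34562·1174.3).
= 1479438196.6 − 1233429736.9 = 246008459.7.
x̄_2 = 246008459.7 / 25071 = 9812.471... → 9812.5.

9812.5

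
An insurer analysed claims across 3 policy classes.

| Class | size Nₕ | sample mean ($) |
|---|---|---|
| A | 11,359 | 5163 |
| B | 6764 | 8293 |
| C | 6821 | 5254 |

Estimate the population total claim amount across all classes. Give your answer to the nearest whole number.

A: 11359·5163 = 58646517
B: 6764·8293 = 56093852
C: 6821·5254 = 35837534
τ̂ = Σ Nₕx̄ₕ = 150577903.

150577903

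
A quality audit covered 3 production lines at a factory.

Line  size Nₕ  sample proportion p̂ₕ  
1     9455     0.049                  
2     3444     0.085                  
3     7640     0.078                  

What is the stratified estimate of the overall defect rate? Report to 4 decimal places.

Wₕ = Nₕ/N with N = 20539: 0.4603, 0.1677, 0.3720.
p̂_st = 0.4603·0.049 + 0.1677·0.085 + 0.3720·0.078 ≈ 0.065824... → 0.0658.

0.0658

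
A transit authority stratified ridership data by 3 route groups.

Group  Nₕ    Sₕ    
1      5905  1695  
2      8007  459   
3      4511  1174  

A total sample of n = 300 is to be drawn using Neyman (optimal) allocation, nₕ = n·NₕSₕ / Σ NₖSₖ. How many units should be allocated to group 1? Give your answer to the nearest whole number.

1: NₕSₕ = 5905·1695 = 10008975
2: NₕSₕ = 8007·459 = 3675213
3: NₕSₕ = 4511·1174 = 5295914
Σ NₕSₕ = 18980102.
n_1 = 300·10008975/18980102 = 158.202... → 158.

158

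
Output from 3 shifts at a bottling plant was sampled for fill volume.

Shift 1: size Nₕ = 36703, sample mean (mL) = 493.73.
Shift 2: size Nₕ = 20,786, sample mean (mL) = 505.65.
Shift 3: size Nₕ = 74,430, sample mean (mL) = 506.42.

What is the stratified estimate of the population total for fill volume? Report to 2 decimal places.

66324653.69

1: 36703·493.73 = 18121372.19
2: 20786·505.65 = 10510440.9
3: 74430·506.42 = 37692840.6
τ̂ = Σ Nₕx̄ₕ = 66324653.69.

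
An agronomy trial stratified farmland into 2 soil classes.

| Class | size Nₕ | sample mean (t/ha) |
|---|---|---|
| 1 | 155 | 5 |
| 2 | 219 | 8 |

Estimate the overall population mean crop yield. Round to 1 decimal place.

6.8

N = 374; weights Wₕ = Nₕ/N = (0.4144, 0.5856).
x̄_st = Σ Wₕ·x̄ₕ = 0.4144·5 + 0.5856·8 ≈ 6.757...
→ 6.8.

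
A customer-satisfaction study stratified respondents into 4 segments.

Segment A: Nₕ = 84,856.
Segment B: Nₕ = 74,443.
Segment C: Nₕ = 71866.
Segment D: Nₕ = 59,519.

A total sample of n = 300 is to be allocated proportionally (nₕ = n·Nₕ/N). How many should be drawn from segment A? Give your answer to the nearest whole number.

88

Share of segment A = 84856/290684 = 0.29192.
Allocate 300 × 0.29192 = 87.576... → 88.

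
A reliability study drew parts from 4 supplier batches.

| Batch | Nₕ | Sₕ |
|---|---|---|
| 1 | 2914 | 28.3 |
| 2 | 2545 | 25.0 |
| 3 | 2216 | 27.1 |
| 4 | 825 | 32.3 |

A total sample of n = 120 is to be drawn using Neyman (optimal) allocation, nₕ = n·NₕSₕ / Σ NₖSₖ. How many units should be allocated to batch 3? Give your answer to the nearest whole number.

31

Σ NₕSₕ = 2914·28.3 + 2545·25.0 + 2216·27.1 + 825·32.3 = 232792.3.
Share for 3: 60053.6/232792.3 = 0.25797.
n_3 = 120 × 0.25797 = 30.956... → 31.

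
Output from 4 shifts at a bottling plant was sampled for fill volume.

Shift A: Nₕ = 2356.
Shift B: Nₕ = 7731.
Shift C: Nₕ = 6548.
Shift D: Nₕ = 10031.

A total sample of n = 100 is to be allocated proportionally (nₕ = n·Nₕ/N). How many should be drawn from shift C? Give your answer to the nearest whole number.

25

Share of shift C = 6548/26666 = 0.24556.
Allocate 100 × 0.24556 = 24.556... → 25.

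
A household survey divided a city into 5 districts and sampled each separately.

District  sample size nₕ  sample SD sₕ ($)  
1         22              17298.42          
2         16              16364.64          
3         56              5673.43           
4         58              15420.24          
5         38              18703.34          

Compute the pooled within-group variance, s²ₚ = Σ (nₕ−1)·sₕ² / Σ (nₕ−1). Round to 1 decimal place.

1: (22−1)·17298.42² = 21·299235334.4964 = 6283942024.4244
2: (16−1)·16364.64² = 15·267801442.3296 = 4017021634.944
3: (56−1)·5673.43² = 55·32187807.9649 = 1770329438.0695
4: (58−1)·15420.24² = 57·237783801.6576 = 13553676694.4832
5: (38−1)·18703.34² = 37·349814927.1556 = 12943152304.7572
Numerator = 38568122096.6783; denominator = Σ(nₕ−1) = 185.
s²ₚ = 38568122096.6783/185 = 208476335.658... → 208476335.7.

208476335.7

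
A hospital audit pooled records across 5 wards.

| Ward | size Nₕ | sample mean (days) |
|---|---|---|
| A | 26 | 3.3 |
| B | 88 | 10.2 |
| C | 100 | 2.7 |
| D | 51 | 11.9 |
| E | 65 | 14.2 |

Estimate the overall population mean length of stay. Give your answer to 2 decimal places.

8.43

x̄_st = (Σ Nₕx̄ₕ) / (Σ Nₕ) = (26·3.3 + 88·10.2 + 100·2.7 + 51·11.9 + 65·14.2) / 330
= 2783.3 / 330 = 8.4342... → 8.43.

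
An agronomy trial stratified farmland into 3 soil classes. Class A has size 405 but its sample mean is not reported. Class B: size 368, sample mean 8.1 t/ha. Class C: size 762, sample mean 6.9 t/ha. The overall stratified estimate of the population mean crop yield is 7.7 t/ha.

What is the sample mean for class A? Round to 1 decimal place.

N = 405 + 368 + 762 = 1535.
Overall total = μ·N = 7.7·1535 = 11819.5.
Subtract the known strata: 368·8.1 + 762·6.9 = 8238.6.
Remaining total for class A: 11819.5 − 8238.6 = 3580.9.
Divide by its size: 3580.9 / 405 = 8.842... → 8.8.

8.8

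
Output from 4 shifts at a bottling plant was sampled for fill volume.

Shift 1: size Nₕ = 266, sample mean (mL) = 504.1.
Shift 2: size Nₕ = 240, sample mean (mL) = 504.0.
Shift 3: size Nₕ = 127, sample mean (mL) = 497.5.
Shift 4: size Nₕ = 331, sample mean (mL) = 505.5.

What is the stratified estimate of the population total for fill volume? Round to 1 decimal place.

485553.6

Population total = Σ Nₕ·x̄ₕ (each stratum's size times its mean).
266·504.1 + 240·504.0 + 127·497.5 + 331·505.5 = 134090.6 + 120960 + 63182.5 + 167320.5 = 485553.6.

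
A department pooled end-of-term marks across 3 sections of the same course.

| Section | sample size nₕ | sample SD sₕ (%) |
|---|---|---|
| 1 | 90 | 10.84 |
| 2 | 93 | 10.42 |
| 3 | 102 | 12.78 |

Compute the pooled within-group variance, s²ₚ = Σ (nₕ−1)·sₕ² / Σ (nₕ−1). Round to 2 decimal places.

1: (90−1)·10.84² = 89·117.5056 = 10457.9984
2: (93−1)·10.42² = 92·108.5764 = 9989.0288
3: (102−1)·12.78² = 101·163.3284 = 16496.1684
Numerator = 36943.1956; denominator = Σ(nₕ−1) = 282.
s²ₚ = 36943.1956/282 = 131.0042... → 131.00.

131.00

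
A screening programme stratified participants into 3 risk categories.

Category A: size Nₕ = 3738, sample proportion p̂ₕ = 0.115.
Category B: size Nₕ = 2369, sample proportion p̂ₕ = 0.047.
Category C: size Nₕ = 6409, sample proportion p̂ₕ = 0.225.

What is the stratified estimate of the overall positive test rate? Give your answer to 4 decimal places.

N = 3738 + 2369 + 6409 = 12516.
Overall proportion = Σ (Nₕ/N)·p̂ₕ.
Σ Nₕp̂ₕ = 429.87 + 111.343 + 1442.025 = 1983.238.
1983.238 / 12516 = 0.158456... → 0.1585.

0.1585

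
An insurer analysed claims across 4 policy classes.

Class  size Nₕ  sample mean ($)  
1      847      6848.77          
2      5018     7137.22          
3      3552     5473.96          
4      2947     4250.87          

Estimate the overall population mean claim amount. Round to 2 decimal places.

N = 12364; weights Wₕ = Nₕ/N = (0.0685, 0.4059, 0.2873, 0.2384).
x̄_st = Σ Wₕ·x̄ₕ = 0.0685·6848.77 + 0.4059·7137.22 + 0.2873·5473.96 + 0.2384·4250.87 ≈ 5951.6579...
→ 5951.66.

5951.66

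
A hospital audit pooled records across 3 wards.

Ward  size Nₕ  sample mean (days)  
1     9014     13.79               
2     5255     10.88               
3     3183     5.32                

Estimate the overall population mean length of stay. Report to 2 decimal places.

N = 17452; weights Wₕ = Nₕ/N = (0.5165, 0.3011, 0.1824).
x̄_st = Σ Wₕ·x̄ₕ = 0.5165·13.79 + 0.3011·10.88 + 0.1824·5.32 ≈ 11.3690...
→ 11.37.

11.37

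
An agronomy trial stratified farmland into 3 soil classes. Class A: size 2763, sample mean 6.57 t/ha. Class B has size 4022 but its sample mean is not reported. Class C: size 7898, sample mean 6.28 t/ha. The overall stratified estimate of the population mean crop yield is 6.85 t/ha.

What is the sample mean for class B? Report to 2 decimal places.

8.16

N = 2763 + 4022 + 7898 = 14683.
Overall total = μ·N = 6.85·14683 = 100578.55.
Subtract the known strata: 2763·6.57 + 7898·6.28 = 67752.35.
Remaining total for class B: 100578.55 − 67752.35 = 32826.2.
Divide by its size: 32826.2 / 4022 = 8.1617... → 8.16.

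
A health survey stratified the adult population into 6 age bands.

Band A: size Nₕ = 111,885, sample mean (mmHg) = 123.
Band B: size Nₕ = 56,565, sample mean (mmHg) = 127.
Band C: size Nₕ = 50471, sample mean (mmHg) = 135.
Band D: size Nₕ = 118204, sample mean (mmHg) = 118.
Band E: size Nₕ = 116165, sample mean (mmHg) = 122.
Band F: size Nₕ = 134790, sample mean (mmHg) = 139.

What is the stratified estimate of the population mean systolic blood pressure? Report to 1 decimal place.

x̄_st = (Σ Nₕx̄ₕ) / (Σ Nₕ) = (111885·123 + 56565·127 + 50471·135 + 118204·118 + 116165·122 + 134790·139) / 588080
= 74615207 / 588080 = 126.879... → 126.9.

126.9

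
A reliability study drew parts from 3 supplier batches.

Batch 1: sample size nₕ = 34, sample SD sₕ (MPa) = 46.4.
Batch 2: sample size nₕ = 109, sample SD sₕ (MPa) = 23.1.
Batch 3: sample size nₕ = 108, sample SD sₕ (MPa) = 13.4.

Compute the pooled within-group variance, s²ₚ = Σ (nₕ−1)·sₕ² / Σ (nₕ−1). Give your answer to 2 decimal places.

1: (34−1)·46.4² = 33·2152.96 = 71047.68
2: (109−1)·23.1² = 108·533.61 = 57629.88
3: (108−1)·13.4² = 107·179.56 = 19212.92
Numerator = 147890.48; denominator = Σ(nₕ−1) = 248.
s²ₚ = 147890.48/248 = 596.3326... → 596.33.

596.33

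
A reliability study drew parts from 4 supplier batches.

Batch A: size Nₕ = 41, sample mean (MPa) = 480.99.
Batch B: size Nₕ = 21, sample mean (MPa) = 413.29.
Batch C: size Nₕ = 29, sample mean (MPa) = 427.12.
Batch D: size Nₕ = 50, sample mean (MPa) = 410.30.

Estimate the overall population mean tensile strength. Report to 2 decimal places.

N = 41 + 21 + 29 + 50 = 141.
The stratified mean weights each stratum mean by its population share Nₕ/N.
Σ Nₕx̄ₕ = 41·480.99 + 21·413.29 + 29·427.12 + 50·410.30 = 19720.59 + 8679.09 + 12386.48 + 20515 = 61301.16.
Divide by N: 61301.16 / 141 = 434.76 → 434.76.

434.76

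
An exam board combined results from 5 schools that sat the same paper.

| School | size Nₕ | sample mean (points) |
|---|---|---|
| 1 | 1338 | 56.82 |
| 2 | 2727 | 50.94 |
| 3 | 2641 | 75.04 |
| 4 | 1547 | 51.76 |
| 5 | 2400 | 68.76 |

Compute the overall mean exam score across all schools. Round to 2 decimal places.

61.79

x̄_st = (Σ Nₕx̄ₕ) / (Σ Nₕ) = (1338·56.82 + 2727·50.94 + 2641·75.04 + 1547·51.76 + 2400·68.76) / 10653
= 658215.9 / 10653 = 61.7869... → 61.79.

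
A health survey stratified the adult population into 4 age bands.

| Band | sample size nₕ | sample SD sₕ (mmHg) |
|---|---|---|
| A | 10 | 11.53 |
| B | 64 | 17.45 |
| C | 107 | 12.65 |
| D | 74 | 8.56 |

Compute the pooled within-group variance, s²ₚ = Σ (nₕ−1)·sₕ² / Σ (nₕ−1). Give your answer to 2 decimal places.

170.09

A: (10−1)·11.53² = 9·132.9409 = 1196.4681
B: (64−1)·17.45² = 63·304.5025 = 19183.6575
C: (107−1)·12.65² = 106·160.0225 = 16962.385
D: (74−1)·8.56² = 73·73.2736 = 5348.9728
Numerator = 42691.4834; denominator = Σ(nₕ−1) = 251.
s²ₚ = 42691.4834/251 = 170.0856... → 170.09.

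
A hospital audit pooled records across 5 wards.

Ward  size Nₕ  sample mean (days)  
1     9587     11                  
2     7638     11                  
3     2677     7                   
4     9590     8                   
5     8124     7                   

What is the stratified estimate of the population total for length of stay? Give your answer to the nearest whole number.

341802

1: 9587·11 = 105457
2: 7638·11 = 84018
3: 2677·7 = 18739
4: 9590·8 = 76720
5: 8124·7 = 56868
τ̂ = Σ Nₕx̄ₕ = 341802.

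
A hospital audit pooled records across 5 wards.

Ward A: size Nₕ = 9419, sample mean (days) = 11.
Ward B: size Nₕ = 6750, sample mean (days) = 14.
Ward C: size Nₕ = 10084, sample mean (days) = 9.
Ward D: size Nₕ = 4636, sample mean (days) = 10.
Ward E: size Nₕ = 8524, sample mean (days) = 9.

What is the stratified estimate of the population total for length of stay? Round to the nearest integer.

411941

Population total = Σ Nₕ·x̄ₕ (each stratum's size times its mean).
9419·11 + 6750·14 + 10084·9 + 4636·10 + 8524·9 = 103609 + 94500 + 90756 + 46360 + 76716 = 411941.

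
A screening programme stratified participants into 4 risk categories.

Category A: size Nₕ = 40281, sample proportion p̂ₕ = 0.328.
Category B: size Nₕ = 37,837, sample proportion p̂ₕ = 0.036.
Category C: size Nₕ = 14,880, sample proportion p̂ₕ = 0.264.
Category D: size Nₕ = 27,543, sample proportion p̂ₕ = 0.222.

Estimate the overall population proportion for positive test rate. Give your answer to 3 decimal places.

Wₕ = Nₕ/N with N = 120541: 0.3342, 0.3139, 0.1234, 0.2285.
p̂_st = 0.3342·0.328 + 0.3139·0.036 + 0.1234·0.264 + 0.2285·0.222 ≈ 0.20422... → 0.204.

0.204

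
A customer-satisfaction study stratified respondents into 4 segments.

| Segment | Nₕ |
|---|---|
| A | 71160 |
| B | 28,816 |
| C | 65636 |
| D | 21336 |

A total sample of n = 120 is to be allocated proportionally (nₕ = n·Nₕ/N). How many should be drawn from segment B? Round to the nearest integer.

N = 71160 + 28816 + 65636 + 21336 = 186948.
n_B = 120·28816/186948 = 18.497... → 18.

18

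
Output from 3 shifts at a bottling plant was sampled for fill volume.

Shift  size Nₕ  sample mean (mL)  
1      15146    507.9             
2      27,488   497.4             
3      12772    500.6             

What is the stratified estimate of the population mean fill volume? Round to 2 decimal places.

N = 15146 + 27488 + 12772 = 55406.
The stratified mean weights each stratum mean by its population share Nₕ/N.
Σ Nₕx̄ₕ = 15146·507.9 + 27488·497.4 + 12772·500.6 = 7692653.4 + 13672531.2 + 6393663.2 = 27758847.8.
Divide by N: 27758847.8 / 55406 = 501.0080... → 501.01.

501.01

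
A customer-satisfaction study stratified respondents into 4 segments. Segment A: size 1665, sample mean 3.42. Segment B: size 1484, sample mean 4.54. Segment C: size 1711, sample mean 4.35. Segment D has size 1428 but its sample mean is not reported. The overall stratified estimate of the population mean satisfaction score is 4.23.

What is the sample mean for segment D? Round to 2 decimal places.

4.71

N = 1665 + 1484 + 1711 + 1428 = 6288.
Overall total = μ·N = 4.23·6288 = 26598.24.
Subtract the known strata: 1665·3.42 + 1484·4.54 + 1711·4.35 = 19874.51.
Remaining total for segment D: 26598.24 − 19874.51 = 6723.73.
Divide by its size: 6723.73 / 1428 = 4.7085... → 4.71.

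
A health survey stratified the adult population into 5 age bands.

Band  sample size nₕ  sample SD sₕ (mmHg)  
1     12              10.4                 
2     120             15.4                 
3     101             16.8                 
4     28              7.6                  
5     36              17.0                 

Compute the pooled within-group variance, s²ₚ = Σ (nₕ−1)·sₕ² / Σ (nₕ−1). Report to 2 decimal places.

237.36

Degrees of freedom: 11 + 119 + 100 + 27 + 35 = 292.
Σ(nₕ−1)sₕ² = 11·108.16 + 119·237.16 + 100·282.24 + 27·57.76 + 35·289 = 69310.32.
s²ₚ = 69310.32 / 292 = 237.3641... → 237.36.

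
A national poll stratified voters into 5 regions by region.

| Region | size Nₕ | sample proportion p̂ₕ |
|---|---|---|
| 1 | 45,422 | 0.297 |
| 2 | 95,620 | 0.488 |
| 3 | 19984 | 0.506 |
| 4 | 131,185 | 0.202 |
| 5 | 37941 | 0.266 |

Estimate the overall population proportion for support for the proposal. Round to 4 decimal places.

0.3237

N = 45422 + 95620 + 19984 + 131185 + 37941 = 330152.
Overall proportion = Σ (Nₕ/N)·p̂ₕ.
Σ Nₕp̂ₕ = 13490.334 + 46662.56 + 10111.904 + 26499.37 + 10092.306 = 106856.474.
106856.474 / 330152 = 0.323658... → 0.3237.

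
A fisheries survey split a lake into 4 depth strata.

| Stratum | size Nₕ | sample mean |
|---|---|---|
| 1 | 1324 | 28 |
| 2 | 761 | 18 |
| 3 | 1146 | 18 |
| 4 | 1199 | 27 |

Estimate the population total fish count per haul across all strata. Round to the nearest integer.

1: 1324·28 = 37072
2: 761·18 = 13698
3: 1146·18 = 20628
4: 1199·27 = 32373
τ̂ = Σ Nₕx̄ₕ = 103771.

103771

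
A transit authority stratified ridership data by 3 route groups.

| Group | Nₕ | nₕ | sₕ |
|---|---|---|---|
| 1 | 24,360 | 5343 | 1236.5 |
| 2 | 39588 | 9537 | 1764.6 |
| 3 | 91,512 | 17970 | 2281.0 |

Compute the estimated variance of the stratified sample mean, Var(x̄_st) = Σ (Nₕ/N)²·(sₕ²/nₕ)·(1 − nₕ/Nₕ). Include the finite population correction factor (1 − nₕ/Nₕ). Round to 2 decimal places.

102.18

N = 155460. Term for each stratum: Wₕ²sₕ²/nₕ·(1−nₕ/Nₕ).
Var(x̄_st) = 5.48511 + 16.07185 + 80.62666 = 102.18361 → 102.18.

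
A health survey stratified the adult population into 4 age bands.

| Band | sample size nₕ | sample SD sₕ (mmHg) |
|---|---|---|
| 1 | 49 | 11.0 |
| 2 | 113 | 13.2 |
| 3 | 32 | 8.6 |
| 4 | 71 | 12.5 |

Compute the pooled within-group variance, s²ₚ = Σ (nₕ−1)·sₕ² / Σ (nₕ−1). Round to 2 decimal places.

147.71

1: (49−1)·11.0² = 48·121 = 5808
2: (113−1)·13.2² = 112·174.24 = 19514.88
3: (32−1)·8.6² = 31·73.96 = 2292.76
4: (71−1)·12.5² = 70·156.25 = 10937.5
Numerator = 38553.14; denominator = Σ(nₕ−1) = 261.
s²ₚ = 38553.14/261 = 147.7132... → 147.71.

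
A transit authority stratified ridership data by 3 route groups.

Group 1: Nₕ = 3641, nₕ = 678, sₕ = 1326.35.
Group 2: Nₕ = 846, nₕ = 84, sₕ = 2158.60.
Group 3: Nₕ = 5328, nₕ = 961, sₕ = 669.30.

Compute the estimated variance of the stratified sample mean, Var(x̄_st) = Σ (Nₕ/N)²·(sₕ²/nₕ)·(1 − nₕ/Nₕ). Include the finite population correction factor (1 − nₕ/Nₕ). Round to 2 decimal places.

774.36

N = 9815. Term for each stratum: Wₕ²sₕ²/nₕ·(1−nₕ/Nₕ).
Var(x̄_st) = 290.57504 + 371.20155 + 112.58617 = 774.36277 → 774.36.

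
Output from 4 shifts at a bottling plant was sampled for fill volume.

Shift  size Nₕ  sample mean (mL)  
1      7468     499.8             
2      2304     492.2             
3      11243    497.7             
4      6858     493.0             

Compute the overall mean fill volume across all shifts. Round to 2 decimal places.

N = 7468 + 2304 + 11243 + 6858 = 27873.
Overall mean = Σ (Nₕ/N)·x̄ₕ — weight by population share, not a simple average.
Σ Nₕx̄ₕ = 7468·499.8 + 2304·492.2 + 11243·497.7 + 6858·493.0 = 3732506.4 + 1134028.8 + 5595641.1 + 3380994 = 13843170.3.
Divide by N: 13843170.3 / 27873 = 496.6516... → 496.65.

496.65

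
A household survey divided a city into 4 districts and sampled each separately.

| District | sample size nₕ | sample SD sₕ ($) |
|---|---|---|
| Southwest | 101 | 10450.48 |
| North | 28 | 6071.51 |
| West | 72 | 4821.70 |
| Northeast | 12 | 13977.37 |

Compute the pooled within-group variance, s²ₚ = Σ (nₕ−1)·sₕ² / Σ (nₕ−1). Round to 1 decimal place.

75197417.6

Southwest: (101−1)·10450.48² = 100·109212532.2304 = 10921253223.04
North: (28−1)·6071.51² = 27·36863233.6801 = 995307309.3627
West: (72−1)·4821.70² = 71·23248790.89 = 1650664153.19
Northeast: (12−1)·13977.37² = 11·195366872.1169 = 2149035593.2859
Numerator = 15716260278.8786; denominator = Σ(nₕ−1) = 209.
s²ₚ = 15716260278.8786/209 = 75197417.602... → 75197417.6.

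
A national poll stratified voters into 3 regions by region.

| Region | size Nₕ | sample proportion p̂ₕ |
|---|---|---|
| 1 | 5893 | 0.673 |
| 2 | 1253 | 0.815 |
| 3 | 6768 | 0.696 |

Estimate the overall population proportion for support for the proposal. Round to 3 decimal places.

N = 5893 + 1253 + 6768 = 13914.
Overall proportion = Σ (Nₕ/N)·p̂ₕ.
Σ Nₕp̂ₕ = 3965.989 + 1021.195 + 4710.528 = 9697.712.
9697.712 / 13914 = 0.69698... → 0.697.

0.697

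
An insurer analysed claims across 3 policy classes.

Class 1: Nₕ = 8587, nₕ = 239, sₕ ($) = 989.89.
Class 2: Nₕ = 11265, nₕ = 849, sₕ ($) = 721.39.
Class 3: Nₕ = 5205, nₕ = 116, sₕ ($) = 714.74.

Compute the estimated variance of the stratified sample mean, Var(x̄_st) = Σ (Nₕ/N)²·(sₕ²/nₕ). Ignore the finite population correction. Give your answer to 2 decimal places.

795.42

N = 25057. Term for each stratum: Wₕ²sₕ²/nₕ.
Var(x̄_st) = 481.50495 + 123.89015 + 190.02971 = 795.42481 → 795.42.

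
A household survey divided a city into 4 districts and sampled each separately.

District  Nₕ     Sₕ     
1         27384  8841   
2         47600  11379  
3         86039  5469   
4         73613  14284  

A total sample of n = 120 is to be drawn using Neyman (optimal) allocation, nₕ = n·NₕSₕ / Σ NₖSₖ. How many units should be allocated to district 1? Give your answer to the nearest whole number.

13

1: NₕSₕ = 27384·8841 = 242101944
2: NₕSₕ = 47600·11379 = 541640400
3: NₕSₕ = 86039·5469 = 470547291
4: NₕSₕ = 73613·14284 = 1051488092
Σ NₕSₕ = 2305777727.
n_1 = 120·242101944/2305777727 = 12.600... → 13.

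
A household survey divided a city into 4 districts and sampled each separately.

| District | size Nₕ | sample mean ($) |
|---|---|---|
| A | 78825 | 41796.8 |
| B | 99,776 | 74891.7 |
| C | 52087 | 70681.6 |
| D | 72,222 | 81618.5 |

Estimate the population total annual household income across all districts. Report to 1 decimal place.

20343270825.4

Estimate total by summing Nₕ·x̄ₕ over strata.
78825·41796.8 + 99776·74891.7 + 52087·70681.6 + 72222·81618.5 = 3294632760 + 7472394259.2 + 3681592499.2 + 5894651307 = 20343270825.4.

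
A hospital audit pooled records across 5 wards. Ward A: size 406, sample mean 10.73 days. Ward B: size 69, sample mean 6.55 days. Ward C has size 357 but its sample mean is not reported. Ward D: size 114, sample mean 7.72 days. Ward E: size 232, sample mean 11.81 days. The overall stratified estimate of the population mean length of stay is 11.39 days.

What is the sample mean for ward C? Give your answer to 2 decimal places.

13.98

Σ Nₕx̄ₕ = N·μ, so 357·x̄_C = 1178·11.39 − (406·10.73 + 69·6.55 + 114·7.72 + 232·11.81).
= 13417.42 − 8428.33 = 4989.09.
x̄_C = 4989.09 / 357 = 13.9750... → 13.98.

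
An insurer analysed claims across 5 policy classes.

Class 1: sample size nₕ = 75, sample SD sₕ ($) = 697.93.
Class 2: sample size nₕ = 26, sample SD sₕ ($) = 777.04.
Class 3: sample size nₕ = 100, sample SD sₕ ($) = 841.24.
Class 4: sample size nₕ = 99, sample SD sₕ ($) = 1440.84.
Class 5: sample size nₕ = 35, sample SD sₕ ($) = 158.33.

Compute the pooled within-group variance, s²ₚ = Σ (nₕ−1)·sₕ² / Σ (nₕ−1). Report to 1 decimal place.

986374.9

Degrees of freedom: 74 + 25 + 99 + 98 + 34 = 330.
Σ(nₕ−1)sₕ² = 74·487106.2849 + 25·603791.1616 + 99·707684.7376 + 98·2076019.9056 + 34·25068.3889 = 325503709.1164.
s²ₚ = 325503709.1164 / 330 = 986374.876... → 986374.9.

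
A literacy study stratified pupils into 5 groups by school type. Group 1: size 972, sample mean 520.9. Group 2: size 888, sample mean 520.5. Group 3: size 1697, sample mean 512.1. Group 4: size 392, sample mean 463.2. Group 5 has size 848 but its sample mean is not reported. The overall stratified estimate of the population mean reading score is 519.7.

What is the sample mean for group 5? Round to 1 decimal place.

558.8

Σ Nₕx̄ₕ = N·μ, so 848·x̄_5 = 4797·519.7 − (972·520.9 + 888·520.5 + 1697·512.1 + 392·463.2).
= 2493000.9 − 2019126.9 = 473874.
x̄_5 = 473874 / 848 = 558.814... → 558.8.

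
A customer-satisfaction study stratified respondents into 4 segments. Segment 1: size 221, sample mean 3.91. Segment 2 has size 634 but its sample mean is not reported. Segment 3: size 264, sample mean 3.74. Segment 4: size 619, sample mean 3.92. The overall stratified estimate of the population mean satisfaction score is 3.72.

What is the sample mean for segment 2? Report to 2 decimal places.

3.45

Σ Nₕx̄ₕ = N·μ, so 634·x̄_2 = 1738·3.72 − (221·3.91 + 264·3.74 + 619·3.92).
= 6465.36 − 4277.95 = 2187.41.
x̄_2 = 2187.41 / 634 = 3.4502... → 3.45.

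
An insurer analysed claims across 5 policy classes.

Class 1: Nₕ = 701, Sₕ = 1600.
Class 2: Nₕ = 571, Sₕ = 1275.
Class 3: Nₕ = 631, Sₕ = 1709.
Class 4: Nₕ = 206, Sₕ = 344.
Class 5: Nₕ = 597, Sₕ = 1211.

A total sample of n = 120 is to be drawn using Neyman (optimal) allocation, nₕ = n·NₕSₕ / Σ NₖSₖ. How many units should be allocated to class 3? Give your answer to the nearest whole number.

Σ NₕSₕ = 701·1600 + 571·1275 + 631·1709 + 206·344 + 597·1211 = 3721835.
Share for 3: 1078379/3721835 = 0.28974.
n_3 = 120 × 0.28974 = 34.769... → 35.

35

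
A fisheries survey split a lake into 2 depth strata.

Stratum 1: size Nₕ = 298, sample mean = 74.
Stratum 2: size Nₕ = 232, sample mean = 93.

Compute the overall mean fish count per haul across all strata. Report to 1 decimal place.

x̄_st = (Σ Nₕx̄ₕ) / (Σ Nₕ) = (298·74 + 232·93) / 530
= 43628 / 530 = 82.317... → 82.3.

82.3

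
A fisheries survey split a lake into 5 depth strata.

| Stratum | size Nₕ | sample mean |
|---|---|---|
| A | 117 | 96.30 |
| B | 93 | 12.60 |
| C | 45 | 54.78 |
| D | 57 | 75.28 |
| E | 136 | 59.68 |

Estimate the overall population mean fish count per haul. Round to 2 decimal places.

60.96

N = 117 + 93 + 45 + 57 + 136 = 448.
Weight each subgroup mean by Nₕ/N and sum.
Σ Nₕx̄ₕ = 117·96.30 + 93·12.60 + 45·54.78 + 57·75.28 + 136·59.68 = 11267.1 + 1171.8 + 2465.1 + 4290.96 + 8116.48 = 27311.44.
Divide by N: 27311.44 / 448 = 60.9630... → 60.96.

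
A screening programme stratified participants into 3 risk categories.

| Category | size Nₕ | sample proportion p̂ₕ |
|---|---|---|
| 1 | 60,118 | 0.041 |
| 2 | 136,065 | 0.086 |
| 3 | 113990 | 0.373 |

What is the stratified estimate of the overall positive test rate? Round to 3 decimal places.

Wₕ = Nₕ/N with N = 310173: 0.1938, 0.4387, 0.3675.
p̂_st = 0.1938·0.041 + 0.4387·0.086 + 0.3675·0.373 ≈ 0.18275... → 0.183.

0.183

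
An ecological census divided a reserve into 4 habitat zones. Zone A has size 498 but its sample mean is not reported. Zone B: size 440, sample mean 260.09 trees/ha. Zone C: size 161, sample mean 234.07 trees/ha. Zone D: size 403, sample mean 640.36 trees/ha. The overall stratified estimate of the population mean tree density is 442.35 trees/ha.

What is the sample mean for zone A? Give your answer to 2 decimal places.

Σ Nₕx̄ₕ = N·μ, so 498·x̄_A = 1502·442.35 − (440·260.09 + 161·234.07 + 403·640.36).
= 664409.7 − 410189.95 = 254219.75.
x̄_A = 254219.75 / 498 = 510.4814... → 510.48.

510.48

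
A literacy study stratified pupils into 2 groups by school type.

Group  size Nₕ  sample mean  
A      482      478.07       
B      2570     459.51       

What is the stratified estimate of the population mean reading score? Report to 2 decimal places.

N = 482 + 2570 = 3052.
Overall mean = Σ (Nₕ/N)·x̄ₕ — weight by population share, not a simple average.
Σ Nₕx̄ₕ = 482·478.07 + 2570·459.51 = 230429.74 + 1180940.7 = 1411370.44.
Divide by N: 1411370.44 / 3052 = 462.4412... → 462.44.

462.44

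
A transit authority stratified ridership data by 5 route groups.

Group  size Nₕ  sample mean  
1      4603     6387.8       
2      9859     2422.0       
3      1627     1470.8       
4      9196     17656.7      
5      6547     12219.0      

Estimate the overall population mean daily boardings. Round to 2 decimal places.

9363.01

N = 4603 + 9859 + 1627 + 9196 + 6547 = 31832.
The stratified mean weights each stratum mean by its population share Nₕ/N.
Σ Nₕx̄ₕ = 4603·6387.8 + 9859·2422.0 + 1627·1470.8 + 9196·17656.7 + 6547·12219.0 = 29403043.4 + 23878498 + 2392991.6 + 162371013.2 + 79997793 = 298043339.2.
Divide by N: 298043339.2 / 31832 = 9363.0102... → 9363.01.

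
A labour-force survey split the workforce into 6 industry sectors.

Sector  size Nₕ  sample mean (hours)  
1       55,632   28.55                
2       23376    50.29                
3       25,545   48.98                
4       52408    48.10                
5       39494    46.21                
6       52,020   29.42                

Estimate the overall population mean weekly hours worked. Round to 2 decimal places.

39.81

x̄_st = (Σ Nₕx̄ₕ) / (Σ Nₕ) = (55632·28.55 + 23376·50.29 + 25545·48.98 + 52408·48.10 + 39494·46.21 + 52020·29.42) / 248475
= 9891337.68 / 248475 = 39.8082... → 39.81.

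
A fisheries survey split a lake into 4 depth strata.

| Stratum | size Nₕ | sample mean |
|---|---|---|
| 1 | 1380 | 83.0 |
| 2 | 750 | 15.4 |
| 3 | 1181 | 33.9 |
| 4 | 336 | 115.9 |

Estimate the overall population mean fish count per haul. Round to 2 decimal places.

56.23

x̄_st = (Σ Nₕx̄ₕ) / (Σ Nₕ) = (1380·83.0 + 750·15.4 + 1181·33.9 + 336·115.9) / 3647
= 205068.3 / 3647 = 56.2293... → 56.23.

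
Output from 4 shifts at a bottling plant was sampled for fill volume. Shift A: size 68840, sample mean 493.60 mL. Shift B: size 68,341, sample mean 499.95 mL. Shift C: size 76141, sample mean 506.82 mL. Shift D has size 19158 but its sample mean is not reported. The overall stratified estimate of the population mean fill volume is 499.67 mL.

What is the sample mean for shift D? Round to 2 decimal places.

492.07

Σ Nₕx̄ₕ = N·μ, so 19158·x̄_D = 232480·499.67 − (68840·493.60 + 68341·499.95 + 76141·506.82).
= 116163281.6 − 106736288.57 = 9426993.03.
x̄_D = 9426993.03 / 19158 = 492.0656... → 492.07.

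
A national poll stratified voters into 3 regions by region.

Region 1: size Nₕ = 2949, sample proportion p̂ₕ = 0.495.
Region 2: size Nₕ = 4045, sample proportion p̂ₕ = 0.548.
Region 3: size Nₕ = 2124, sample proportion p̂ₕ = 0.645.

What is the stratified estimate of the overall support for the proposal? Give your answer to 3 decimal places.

0.553

N = 2949 + 4045 + 2124 = 9118.
Overall proportion = Σ (Nₕ/N)·p̂ₕ.
Σ Nₕp̂ₕ = 1459.755 + 2216.66 + 1369.98 = 5046.395.
5046.395 / 9118 = 0.55345... → 0.553.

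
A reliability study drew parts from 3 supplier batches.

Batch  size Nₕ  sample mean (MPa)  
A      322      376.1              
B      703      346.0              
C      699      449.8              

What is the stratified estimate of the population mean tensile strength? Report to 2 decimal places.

x̄_st = (Σ Nₕx̄ₕ) / (Σ Nₕ) = (322·376.1 + 703·346.0 + 699·449.8) / 1724
= 678752.4 / 1724 = 393.7079... → 393.71.

393.71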